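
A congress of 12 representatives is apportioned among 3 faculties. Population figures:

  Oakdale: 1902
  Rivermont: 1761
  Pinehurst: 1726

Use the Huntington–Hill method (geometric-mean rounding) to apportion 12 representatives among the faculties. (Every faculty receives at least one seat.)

With divisor 462: modified quotas Oakdale 4.117, Rivermont 3.812, Pinehurst 3.736.
Geometric-mean thresholds: Oakdale √(4·5)=4.472, Rivermont √(3·4)=3.464, Pinehurst √(3·4)=3.464.
Each quota rounded against its threshold gives Oakdale 4, Rivermont 4, Pinehurst 4 (total 12).

Oakdale: 4, Rivermont: 4, Pinehurst: 4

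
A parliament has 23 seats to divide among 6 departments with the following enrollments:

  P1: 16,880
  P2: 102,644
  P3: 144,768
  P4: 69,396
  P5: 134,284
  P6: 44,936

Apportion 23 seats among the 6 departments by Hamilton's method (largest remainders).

Total 512908; standard divisor 512908/23 ≈ 22300.348.
Standard quotas: P1 0.7569, P2 4.6028, P3 6.4917, P4 3.1119, P5 6.0216, P6 2.0150.
Lower quotas: P1 0, P2 4, P3 6, P4 3, P5 6, P6 2 (sum 21, leaving 2 seats).
Remainders in descending order: P1 0.7569, P2 0.6028, P3 0.4917, P4 0.1119, P5 0.0216, P6 0.0150.
The surplus seats go to P1, P2.

P1 1; P2 5; P3 6; P4 3; P5 6; P6 2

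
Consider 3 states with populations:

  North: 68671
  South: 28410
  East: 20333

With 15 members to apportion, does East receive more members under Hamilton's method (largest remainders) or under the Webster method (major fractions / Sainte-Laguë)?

Hamilton: North 9, South 4, East 2.
Webster: North 8, South 4, East 3.
East gets 2 under Hamilton and 3 under Webster.

Webster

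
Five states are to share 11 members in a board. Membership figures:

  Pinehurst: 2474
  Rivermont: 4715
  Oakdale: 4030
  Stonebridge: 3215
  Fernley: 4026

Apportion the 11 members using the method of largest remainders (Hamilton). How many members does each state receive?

Pinehurst: 2; Rivermont: 3; Oakdale: 2; Stonebridge: 2; Fernley: 2

Total 18460; standard divisor 18460/11 ≈ 1678.182.
Standard quotas: Pinehurst 1.474, Rivermont 2.810, Oakdale 2.401, Stonebridge 1.916, Fernley 2.399.
Lower quotas: Pinehurst 1, Rivermont 2, Oakdale 2, Stonebridge 1, Fernley 2 (sum 8, leaving 3 seats).
Remainders in descending order: Stonebridge 0.916, Rivermont 0.810, Pinehurst 0.474, Oakdale 0.401, Fernley 0.399.
Largest remainders: Stonebridge, Rivermont, Pinehurst receive the extra seats.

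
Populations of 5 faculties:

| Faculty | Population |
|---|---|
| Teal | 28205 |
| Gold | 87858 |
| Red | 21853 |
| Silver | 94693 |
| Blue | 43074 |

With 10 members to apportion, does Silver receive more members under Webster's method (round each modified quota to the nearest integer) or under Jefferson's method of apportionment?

Jefferson

Webster: Teal 1, Gold 3, Red 1, Silver 3, Blue 2.
Jefferson: Teal 1, Gold 4, Red 0, Silver 4, Blue 1.
Silver gets 3 under Webster and 4 under Jefferson.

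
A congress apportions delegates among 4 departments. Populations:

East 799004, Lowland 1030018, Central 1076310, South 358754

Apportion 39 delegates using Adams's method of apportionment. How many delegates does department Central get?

Standard divisor 3264086/39 ≈ 83694.513; standard quotas: East 9.547, Lowland 12.307, Central 12.860, South 4.286.
Rounding up gives 10, 13, 13, 5 = 41 seats, so the divisor must be adjusted.
With modified divisor 89200: modified quotas East 8.957, Lowland 11.547, Central 12.066, South 4.022.
Rounding up: East 9, Lowland 12, Central 13, South 5 (total 39).
Central receives 13.

13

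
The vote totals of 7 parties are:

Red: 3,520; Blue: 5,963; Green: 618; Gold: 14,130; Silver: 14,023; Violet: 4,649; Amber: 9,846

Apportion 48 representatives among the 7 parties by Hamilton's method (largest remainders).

Total 52749; standard divisor 52749/48 ≈ 1098.938.
Standard quotas: Red 3.2031, Blue 5.4262, Green 0.5624, Gold 12.8579, Silver 12.7605, Violet 4.2304, Amber 8.9596.
Lower quotas: Red 3, Blue 5, Green 0, Gold 12, Silver 12, Violet 4, Amber 8 (sum 44, leaving 4 seats).
Remainders in descending order: Amber 0.9596, Gold 0.8579, Silver 0.7605, Green 0.5624, Blue 0.4262, Violet 0.2304, Red 0.2031.
Largest remainders: Amber, Gold, Silver, Green receive the extra seats.

Red=3, Blue=5, Green=1, Gold=13, Silver=13, Violet=4, Amber=9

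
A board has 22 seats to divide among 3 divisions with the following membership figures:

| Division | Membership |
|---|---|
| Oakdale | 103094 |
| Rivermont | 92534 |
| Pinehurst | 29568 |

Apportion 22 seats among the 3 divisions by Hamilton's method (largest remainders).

The standard divisor is 225196/22 ≈ 10236.182.
Standard quotas: Oakdale 10.0715, Rivermont 9.0399, Pinehurst 2.8886.
Lower quotas: Oakdale 10, Rivermont 9, Pinehurst 2 (sum 21, leaving 1 seat).
Remainders in descending order: Pinehurst 0.8886, Oakdale 0.0715, Rivermont 0.0399.
The surplus seat goes to Pinehurst.

Oakdale 10; Rivermont 9; Pinehurst 3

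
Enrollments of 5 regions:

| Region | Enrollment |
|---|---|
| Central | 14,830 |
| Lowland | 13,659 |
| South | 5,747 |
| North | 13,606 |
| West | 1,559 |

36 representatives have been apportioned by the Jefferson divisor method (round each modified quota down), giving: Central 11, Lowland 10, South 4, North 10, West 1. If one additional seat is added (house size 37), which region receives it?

Lowland

Priority for the next seat is population ÷ (current seats + 1).
Priorities: Central 1235.833, Lowland 1241.727, South 1149.400, North 1236.909, West 779.500.
Highest priority: Lowland.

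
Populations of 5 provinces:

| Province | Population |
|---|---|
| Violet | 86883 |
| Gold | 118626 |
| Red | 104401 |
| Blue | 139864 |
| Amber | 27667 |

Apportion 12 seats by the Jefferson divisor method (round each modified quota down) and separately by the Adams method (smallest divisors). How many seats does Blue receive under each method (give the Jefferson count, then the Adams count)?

Jefferson: Violet 2, Gold 3, Red 3, Blue 4, Amber 0.
Adams: Violet 2, Gold 3, Red 3, Blue 3, Amber 1.
Blue gets 4 under Jefferson and 3 under Adams.

4 and 3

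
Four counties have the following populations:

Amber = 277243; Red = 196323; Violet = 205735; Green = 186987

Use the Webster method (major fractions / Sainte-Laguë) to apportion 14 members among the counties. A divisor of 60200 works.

With modified divisor 60200: modified quotas Amber 4.605, Red 3.261, Violet 3.418, Green 3.106.
Rounding to the nearest integer: Amber 5, Red 3, Violet 3, Green 3 (total 14).

Amber: 5; Red: 3; Violet: 3; Green: 3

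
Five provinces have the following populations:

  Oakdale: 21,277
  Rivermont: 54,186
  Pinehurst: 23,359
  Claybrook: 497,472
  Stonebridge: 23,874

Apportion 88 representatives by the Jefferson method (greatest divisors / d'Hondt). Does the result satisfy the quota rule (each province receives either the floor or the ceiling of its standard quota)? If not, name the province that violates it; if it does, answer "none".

Standard quotas: Oakdale 3.019, Rivermont 7.689, Pinehurst 3.315, Claybrook 70.590, Stonebridge 3.388.
Jefferson allocation: Oakdale 3, Rivermont 7, Pinehurst 3, Claybrook 72, Stonebridge 3.
Claybrook has quota 70.590 (lower 70, upper 71) but receives 72 — outside the quota interval.

Claybrook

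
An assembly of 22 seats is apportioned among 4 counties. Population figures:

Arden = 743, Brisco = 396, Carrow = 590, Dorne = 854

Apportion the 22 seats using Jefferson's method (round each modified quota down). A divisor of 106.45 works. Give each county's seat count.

With modified divisor 106.45: modified quotas Arden 6.980, Brisco 3.720, Carrow 5.543, Dorne 8.023.
Rounding down: Arden 6, Brisco 3, Carrow 5, Dorne 8 (total 22).

Arden 6, Brisco 3, Carrow 5, Dorne 8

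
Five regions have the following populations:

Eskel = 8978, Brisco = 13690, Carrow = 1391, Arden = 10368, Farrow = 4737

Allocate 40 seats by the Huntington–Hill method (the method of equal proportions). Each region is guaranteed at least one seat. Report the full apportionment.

Eskel: 9, Brisco: 14, Carrow: 1, Arden: 11, Farrow: 5

With divisor 986: modified quotas Eskel 9.105, Brisco 13.884, Carrow 1.411, Arden 10.515, Farrow 4.804.
Geometric-mean thresholds: Eskel √(9·10)=9.487, Brisco √(13·14)=13.491, Carrow √(1·2)=1.414, Arden √(10·11)=10.488, Farrow √(4·5)=4.472.
Each quota rounded against its threshold gives Eskel 9, Brisco 14, Carrow 1, Arden 11, Farrow 5 (total 40).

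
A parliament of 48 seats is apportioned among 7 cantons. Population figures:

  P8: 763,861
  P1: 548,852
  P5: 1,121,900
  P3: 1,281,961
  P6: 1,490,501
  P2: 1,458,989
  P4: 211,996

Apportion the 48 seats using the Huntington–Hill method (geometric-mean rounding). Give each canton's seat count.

P8: 5, P1: 4, P5: 8, P3: 9, P6: 10, P2: 10, P4: 2

With divisor 146009: modified quotas P8 5.232, P1 3.759, P5 7.684, P3 8.780, P6 10.208, P2 9.992, P4 1.452.
Geometric-mean thresholds: P8 √(5·6)=5.477, P1 √(3·4)=3.464, P5 √(7·8)=7.483, P3 √(8·9)=8.485, P6 √(10·11)=10.488, P2 √(9·10)=9.487, P4 √(1·2)=1.414.
Each quota rounded against its threshold gives P8 5, P1 4, P5 8, P3 9, P6 10, P2 10, P4 2 (total 48).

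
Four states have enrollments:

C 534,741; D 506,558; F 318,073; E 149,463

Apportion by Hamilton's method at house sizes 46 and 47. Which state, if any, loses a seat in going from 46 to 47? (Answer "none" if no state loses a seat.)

At 46 seats: C 16, D 15, F 10, E 5.
At 47 seats: C 17, D 16, F 10, E 4.
E drops from 5 to 4.

E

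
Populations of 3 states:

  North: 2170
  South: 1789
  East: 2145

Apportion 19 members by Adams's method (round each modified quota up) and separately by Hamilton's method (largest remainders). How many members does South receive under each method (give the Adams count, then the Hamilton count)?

Adams: North 7, South 6, East 6.
Hamilton: North 7, South 5, East 7.
South gets 6 under Adams and 5 under Hamilton.

6 and 5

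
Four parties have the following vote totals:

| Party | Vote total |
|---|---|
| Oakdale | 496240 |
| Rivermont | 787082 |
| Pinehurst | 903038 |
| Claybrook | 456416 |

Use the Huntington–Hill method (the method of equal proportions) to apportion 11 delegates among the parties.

Oakdale=2; Rivermont=3; Pinehurst=4; Claybrook=2

With divisor 243948: modified quotas Oakdale 2.034, Rivermont 3.226, Pinehurst 3.702, Claybrook 1.871.
Geometric-mean thresholds: Oakdale √(2·3)=2.449, Rivermont √(3·4)=3.464, Pinehurst √(3·4)=3.464, Claybrook √(1·2)=1.414.
Each quota rounded against its threshold gives Oakdale 2, Rivermont 3, Pinehurst 4, Claybrook 2 (total 11).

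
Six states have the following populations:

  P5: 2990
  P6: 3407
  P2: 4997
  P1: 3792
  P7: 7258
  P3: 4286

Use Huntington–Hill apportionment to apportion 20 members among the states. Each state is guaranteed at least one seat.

P5 2, P6 3, P2 4, P1 3, P7 5, P3 3

With divisor 1358: modified quotas P5 2.202, P6 2.509, P2 3.680, P1 2.792, P7 5.345, P3 3.156.
Geometric-mean thresholds: P5 √(2·3)=2.449, P6 √(2·3)=2.449, P2 √(3·4)=3.464, P1 √(2·3)=2.449, P7 √(5·6)=5.477, P3 √(3·4)=3.464.
Each quota rounded against its threshold gives P5 2, P6 3, P2 4, P1 3, P7 5, P3 3 (total 20).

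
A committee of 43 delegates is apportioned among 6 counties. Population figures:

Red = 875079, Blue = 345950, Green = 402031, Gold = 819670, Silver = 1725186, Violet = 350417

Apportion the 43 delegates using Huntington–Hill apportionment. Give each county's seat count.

Red: 8; Blue: 3; Green: 4; Gold: 8; Silver: 17; Violet: 3

With divisor 103867: modified quotas Red 8.425, Blue 3.331, Green 3.871, Gold 7.892, Silver 16.610, Violet 3.374.
Geometric-mean thresholds: Red √(8·9)=8.485, Blue √(3·4)=3.464, Green √(3·4)=3.464, Gold √(7·8)=7.483, Silver √(16·17)=16.492, Violet √(3·4)=3.464.
Each quota rounded against its threshold gives Red 8, Blue 3, Green 4, Gold 8, Silver 17, Violet 3 (total 43).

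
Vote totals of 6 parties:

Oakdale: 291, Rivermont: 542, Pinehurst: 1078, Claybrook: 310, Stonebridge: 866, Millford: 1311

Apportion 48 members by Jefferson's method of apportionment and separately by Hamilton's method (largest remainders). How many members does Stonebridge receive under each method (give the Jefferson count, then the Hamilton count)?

Jefferson: Oakdale 3, Rivermont 6, Pinehurst 12, Claybrook 3, Stonebridge 9, Millford 15.
Hamilton: Oakdale 3, Rivermont 6, Pinehurst 12, Claybrook 3, Stonebridge 10, Millford 14.
Stonebridge gets 9 under Jefferson and 10 under Hamilton.

9 and 10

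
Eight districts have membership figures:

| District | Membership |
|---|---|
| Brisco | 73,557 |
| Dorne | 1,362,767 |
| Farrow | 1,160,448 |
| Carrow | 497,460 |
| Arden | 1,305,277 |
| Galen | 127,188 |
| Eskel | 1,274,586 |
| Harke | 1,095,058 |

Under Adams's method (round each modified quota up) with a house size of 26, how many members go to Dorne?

Standard divisor 6896341/26 ≈ 265243.885; standard quotas: Brisco 0.277, Dorne 5.138, Farrow 4.375, Carrow 1.875, Arden 4.921, Galen 0.480, Eskel 4.805, Harke 4.128.
Rounding up gives 1, 6, 5, 2, 5, 1, 5, 5 = 30 seats, so the divisor must be adjusted.
With modified divisor 322500: modified quotas Brisco 0.228, Dorne 4.226, Farrow 3.598, Carrow 1.543, Arden 4.047, Galen 0.394, Eskel 3.952, Harke 3.396.
Rounding up: Brisco 1, Dorne 5, Farrow 4, Carrow 2, Arden 5, Galen 1, Eskel 4, Harke 4 (total 26).
Dorne receives 5.

5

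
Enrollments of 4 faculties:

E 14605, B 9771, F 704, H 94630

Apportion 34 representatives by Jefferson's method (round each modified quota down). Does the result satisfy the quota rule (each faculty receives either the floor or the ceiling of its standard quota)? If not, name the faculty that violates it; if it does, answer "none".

H

Standard quotas: E 4.148, B 2.775, F 0.200, H 26.877.
Jefferson allocation: E 4, B 2, F 0, H 28.
H has quota 26.877 (lower 26, upper 27) but receives 28 — outside the quota interval.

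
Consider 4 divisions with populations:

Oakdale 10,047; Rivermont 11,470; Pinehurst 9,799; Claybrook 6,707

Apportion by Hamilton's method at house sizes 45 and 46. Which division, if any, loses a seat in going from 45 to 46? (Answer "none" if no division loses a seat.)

At 45 seats: Oakdale 12, Rivermont 13, Pinehurst 12, Claybrook 8.
At 46 seats: Oakdale 12, Rivermont 14, Pinehurst 12, Claybrook 8.
No division's allocation decreased.

none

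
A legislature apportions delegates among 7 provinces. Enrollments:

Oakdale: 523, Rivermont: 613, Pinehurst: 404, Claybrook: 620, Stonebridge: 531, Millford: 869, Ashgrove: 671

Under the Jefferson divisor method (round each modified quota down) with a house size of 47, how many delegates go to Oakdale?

Standard divisor 4231/47 ≈ 90.021; standard quotas: Oakdale 5.810, Rivermont 6.810, Pinehurst 4.488, Claybrook 6.887, Stonebridge 5.899, Millford 9.653, Ashgrove 7.454.
Rounding down gives 5, 6, 4, 6, 5, 9, 7 = 42 seats, so the divisor must be adjusted.
With modified divisor 85: modified quotas Oakdale 6.153, Rivermont 7.212, Pinehurst 4.753, Claybrook 7.294, Stonebridge 6.247, Millford 10.224, Ashgrove 7.894.
Rounding down: Oakdale 6, Rivermont 7, Pinehurst 4, Claybrook 7, Stonebridge 6, Millford 10, Ashgrove 7 (total 47).
Oakdale receives 6.

6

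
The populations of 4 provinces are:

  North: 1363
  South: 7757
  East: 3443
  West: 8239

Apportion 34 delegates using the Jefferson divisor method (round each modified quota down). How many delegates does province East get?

Standard divisor 20802/34 ≈ 611.824; standard quotas: North 2.228, South 12.678, East 5.627, West 13.466.
Rounding down gives 2, 12, 5, 13 = 32 seats, so the divisor must be adjusted.
With modified divisor 580: modified quotas North 2.350, South 13.374, East 5.936, West 14.205.
Rounding down: North 2, South 13, East 5, West 14 (total 34).
East receives 5.

5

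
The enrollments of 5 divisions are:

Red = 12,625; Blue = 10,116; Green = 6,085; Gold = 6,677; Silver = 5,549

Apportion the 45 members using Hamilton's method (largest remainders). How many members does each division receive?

Standard divisor: 41052 ÷ 45 ≈ 912.267.
Standard quotas: Red 13.8392, Blue 11.0889, Green 6.6702, Gold 7.3191, Silver 6.0827.
Lower quotas: Red 13, Blue 11, Green 6, Gold 7, Silver 6 (sum 43, leaving 2 seats).
Remainders in descending order: Red 0.8392, Green 0.6702, Gold 0.3191, Blue 0.0889, Silver 0.0827.
Largest remainders: Red, Green receive the extra seats.

Red=14; Blue=11; Green=7; Gold=7; Silver=6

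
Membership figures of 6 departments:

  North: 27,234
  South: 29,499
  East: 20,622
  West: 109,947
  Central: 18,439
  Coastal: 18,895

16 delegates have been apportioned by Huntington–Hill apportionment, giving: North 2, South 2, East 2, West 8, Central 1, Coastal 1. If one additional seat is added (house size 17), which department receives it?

Coastal

Priority for the next seat is population ÷ (√(s·(s+1))).
Priorities: North 11118.234, South 12042.916, East 8418.896, West 12957.378, Central 13038.342, Coastal 13360.783.
Highest priority: Coastal.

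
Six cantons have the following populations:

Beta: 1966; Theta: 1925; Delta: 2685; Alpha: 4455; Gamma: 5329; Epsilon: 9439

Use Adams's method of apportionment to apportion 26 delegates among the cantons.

Beta 2, Theta 2, Delta 3, Alpha 5, Gamma 5, Epsilon 9

Standard divisor 25799/26 ≈ 992.269; standard quotas: Beta 1.981, Theta 1.940, Delta 2.706, Alpha 4.490, Gamma 5.371, Epsilon 9.513.
Rounding up gives 2, 2, 3, 5, 6, 10 = 28 seats, so the divisor must be adjusted.
With modified divisor 1100: modified quotas Beta 1.787, Theta 1.750, Delta 2.441, Alpha 4.050, Gamma 4.845, Epsilon 8.581.
Rounding up: Beta 2, Theta 2, Delta 3, Alpha 5, Gamma 5, Epsilon 9 (total 26).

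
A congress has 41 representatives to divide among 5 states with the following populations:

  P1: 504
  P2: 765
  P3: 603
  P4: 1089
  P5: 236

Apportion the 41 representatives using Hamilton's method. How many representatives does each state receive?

The standard divisor is 3197/41 ≈ 77.976.
Standard quotas: P1 6.464, P2 9.811, P3 7.733, P4 13.966, P5 3.027.
Lower quotas: P1 6, P2 9, P3 7, P4 13, P5 3 (sum 38, leaving 3 seats).
Remainders in descending order: P4 0.966, P2 0.811, P3 0.733, P1 0.464, P5 0.027.
The surplus seats go to P4, P2, P3.

P1 6, P2 10, P3 8, P4 14, P5 3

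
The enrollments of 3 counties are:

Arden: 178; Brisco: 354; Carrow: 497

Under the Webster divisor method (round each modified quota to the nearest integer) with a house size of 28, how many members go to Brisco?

Standard divisor 1029/28 ≈ 36.75; standard quotas: Arden 4.844, Brisco 9.633, Carrow 13.524.
Rounding to the nearest integer gives 5, 10, 14 = 29 seats, so the divisor must be adjusted.
With modified divisor 37: modified quotas Arden 4.811, Brisco 9.568, Carrow 13.432.
Rounding to the nearest integer: Arden 5, Brisco 10, Carrow 13 (total 28).
Brisco receives 10.

10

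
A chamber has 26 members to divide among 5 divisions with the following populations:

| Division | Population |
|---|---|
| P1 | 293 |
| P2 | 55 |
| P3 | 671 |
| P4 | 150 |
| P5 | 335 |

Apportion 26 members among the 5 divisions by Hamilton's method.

P1 5, P2 1, P3 12, P4 2, P5 6

Total 1504; standard divisor 1504/26 ≈ 57.846.
Standard quotas: P1 5.065, P2 0.951, P3 11.600, P4 2.593, P5 5.791.
Lower quotas: P1 5, P2 0, P3 11, P4 2, P5 5 (sum 23, leaving 3 seats).
Remainders in descending order: P2 0.951, P5 0.791, P3 0.600, P4 0.593, P1 0.065.
The surplus seats go to P2, P5, P3.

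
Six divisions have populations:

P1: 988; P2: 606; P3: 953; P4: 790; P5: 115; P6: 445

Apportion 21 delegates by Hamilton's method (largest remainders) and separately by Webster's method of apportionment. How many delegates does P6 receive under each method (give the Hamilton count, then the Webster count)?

Hamilton: P1 5, P2 3, P3 5, P4 4, P5 1, P6 3.
Webster: P1 6, P2 3, P3 5, P4 4, P5 1, P6 2.
P6 gets 3 under Hamilton and 2 under Webster.

3 and 2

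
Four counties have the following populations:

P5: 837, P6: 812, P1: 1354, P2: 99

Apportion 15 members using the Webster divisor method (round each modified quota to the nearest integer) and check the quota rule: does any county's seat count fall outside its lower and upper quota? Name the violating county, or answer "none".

none

Standard quotas: P5 4.047, P6 3.926, P1 6.547, P2 0.479.
Webster allocation: P5 4, P6 4, P1 7, P2 0.
Every allocation lies between the lower and upper quota.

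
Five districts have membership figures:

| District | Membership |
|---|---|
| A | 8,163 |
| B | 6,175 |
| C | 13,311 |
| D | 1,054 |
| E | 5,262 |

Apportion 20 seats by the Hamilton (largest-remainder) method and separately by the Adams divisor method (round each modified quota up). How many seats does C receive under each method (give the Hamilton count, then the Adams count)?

8 and 7

Hamilton: A 5, B 4, C 8, D 0, E 3.
Adams: A 5, B 4, C 7, D 1, E 3.
C gets 8 under Hamilton and 7 under Adams.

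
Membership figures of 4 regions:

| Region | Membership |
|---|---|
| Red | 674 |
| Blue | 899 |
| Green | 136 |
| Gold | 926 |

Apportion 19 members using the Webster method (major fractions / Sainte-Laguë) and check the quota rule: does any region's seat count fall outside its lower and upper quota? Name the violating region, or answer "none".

none

Standard quotas: Red 4.860, Blue 6.482, Green 0.981, Gold 6.677.
Webster allocation: Red 5, Blue 6, Green 1, Gold 7.
Every allocation lies between the lower and upper quota.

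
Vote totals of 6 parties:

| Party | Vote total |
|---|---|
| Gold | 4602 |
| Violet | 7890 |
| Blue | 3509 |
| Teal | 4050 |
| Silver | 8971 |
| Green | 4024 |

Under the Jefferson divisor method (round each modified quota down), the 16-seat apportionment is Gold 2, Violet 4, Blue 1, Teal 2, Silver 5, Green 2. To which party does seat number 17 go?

Blue

Priority for the next seat is population ÷ (current seats + 1).
Priorities: Gold 1534.000, Violet 1578.000, Blue 1754.500, Teal 1350.000, Silver 1495.167, Green 1341.333.
Highest priority: Blue.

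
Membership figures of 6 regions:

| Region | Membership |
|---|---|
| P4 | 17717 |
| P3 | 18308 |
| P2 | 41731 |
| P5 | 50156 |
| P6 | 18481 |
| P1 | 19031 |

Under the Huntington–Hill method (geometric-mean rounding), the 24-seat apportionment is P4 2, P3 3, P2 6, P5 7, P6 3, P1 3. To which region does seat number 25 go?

Priority for the next seat is population ÷ (√(s·(s+1))).
Priorities: P4 7232.935, P3 5285.064, P2 6439.233, P5 6702.377, P6 5335.005, P1 5493.776.
Highest priority: P4.

P4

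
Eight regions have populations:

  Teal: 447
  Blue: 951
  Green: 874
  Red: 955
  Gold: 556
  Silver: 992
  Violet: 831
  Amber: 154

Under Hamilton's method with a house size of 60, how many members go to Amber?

Total 5760; standard divisor 5760/60 = 96.
Standard quotas: Teal 4.656, Blue 9.906, Green 9.104, Red 9.948, Gold 5.792, Silver 10.333, Violet 8.656, Amber 1.604.
Lower quotas: Teal 4, Blue 9, Green 9, Red 9, Gold 5, Silver 10, Violet 8, Amber 1 (sum 55, leaving 5 seats).
Remainders in descending order: Red 0.948, Blue 0.906, Gold 0.792, Teal 0.656, Violet 0.656, Amber 0.604, Silver 0.333, Green 0.104.
Largest remainders: Red, Blue, Gold, Teal, Violet receive the extra seats.
Amber receives 1.

1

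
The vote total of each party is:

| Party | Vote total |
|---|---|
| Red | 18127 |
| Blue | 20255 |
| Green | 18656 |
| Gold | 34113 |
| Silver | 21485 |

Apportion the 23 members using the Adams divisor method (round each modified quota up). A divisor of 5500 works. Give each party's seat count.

With modified divisor 5500: modified quotas Red 3.296, Blue 3.683, Green 3.392, Gold 6.202, Silver 3.906.
Rounding up: Red 4, Blue 4, Green 4, Gold 7, Silver 4 (total 23).

Red 4, Blue 4, Green 4, Gold 7, Silver 4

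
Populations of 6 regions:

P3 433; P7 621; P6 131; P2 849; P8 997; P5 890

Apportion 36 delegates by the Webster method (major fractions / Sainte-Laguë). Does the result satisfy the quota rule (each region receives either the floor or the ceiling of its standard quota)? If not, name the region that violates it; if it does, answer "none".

Standard quotas: P3 3.976, P7 5.702, P6 1.203, P2 7.795, P8 9.154, P5 8.171.
Webster allocation: P3 4, P7 6, P6 1, P2 8, P8 9, P5 8.
Every allocation lies between the lower and upper quota.

none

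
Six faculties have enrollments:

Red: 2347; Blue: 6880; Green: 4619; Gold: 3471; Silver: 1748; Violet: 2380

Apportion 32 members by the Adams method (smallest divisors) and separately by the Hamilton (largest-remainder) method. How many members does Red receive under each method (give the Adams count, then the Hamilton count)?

4 and 3

Adams: Red 4, Blue 9, Green 7, Gold 5, Silver 3, Violet 4.
Hamilton: Red 3, Blue 10, Green 7, Gold 5, Silver 3, Violet 4.
Red gets 4 under Adams and 3 under Hamilton.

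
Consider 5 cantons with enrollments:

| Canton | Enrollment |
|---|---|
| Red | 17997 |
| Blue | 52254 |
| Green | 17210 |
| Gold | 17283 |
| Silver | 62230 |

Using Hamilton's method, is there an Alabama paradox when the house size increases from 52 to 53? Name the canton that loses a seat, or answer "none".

Gold

At 52 seats: Red 6, Blue 16, Green 5, Gold 6, Silver 19.
At 53 seats: Red 6, Blue 17, Green 5, Gold 5, Silver 20.
Gold drops from 6 to 5.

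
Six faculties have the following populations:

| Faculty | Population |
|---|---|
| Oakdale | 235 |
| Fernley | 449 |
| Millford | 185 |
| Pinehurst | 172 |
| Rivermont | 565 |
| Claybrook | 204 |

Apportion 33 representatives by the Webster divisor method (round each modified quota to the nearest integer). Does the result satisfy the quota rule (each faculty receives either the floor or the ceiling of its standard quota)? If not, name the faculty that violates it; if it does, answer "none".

Standard quotas: Oakdale 4.285, Fernley 8.186, Millford 3.373, Pinehurst 3.136, Rivermont 10.301, Claybrook 3.719.
Webster allocation: Oakdale 4, Fernley 8, Millford 3, Pinehurst 3, Rivermont 11, Claybrook 4.
Every allocation lies between the lower and upper quota.

none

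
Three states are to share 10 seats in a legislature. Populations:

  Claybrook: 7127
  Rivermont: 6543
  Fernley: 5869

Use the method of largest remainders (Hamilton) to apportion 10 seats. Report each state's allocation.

The standard divisor is 19539/10 ≈ 1953.9.
Standard quotas: Claybrook 3.6476, Rivermont 3.3487, Fernley 3.0037.
Lower quotas: Claybrook 3, Rivermont 3, Fernley 3 (sum 9, leaving 1 seat).
Remainders in descending order: Claybrook 0.6476, Rivermont 0.3487, Fernley 0.0037.
Largest remainder: Claybrook receives the extra seat.

Claybrook: 4; Rivermont: 3; Fernley: 3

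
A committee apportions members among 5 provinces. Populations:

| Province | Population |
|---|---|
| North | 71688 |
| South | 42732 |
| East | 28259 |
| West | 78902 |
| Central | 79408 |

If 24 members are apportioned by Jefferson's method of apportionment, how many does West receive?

Standard divisor 300989/24 ≈ 12541.208; standard quotas: North 5.716, South 3.407, East 2.253, West 6.291, Central 6.332.
Rounding down gives 5, 3, 2, 6, 6 = 22 seats, so the divisor must be adjusted.
With modified divisor 11310: modified quotas North 6.338, South 3.778, East 2.499, West 6.976, Central 7.021.
Rounding down: North 6, South 3, East 2, West 6, Central 7 (total 24).
West receives 6.

6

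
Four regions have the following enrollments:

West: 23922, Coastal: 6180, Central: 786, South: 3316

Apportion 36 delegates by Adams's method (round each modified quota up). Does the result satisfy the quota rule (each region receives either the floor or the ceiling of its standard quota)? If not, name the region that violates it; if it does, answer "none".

Standard quotas: West 25.178, Coastal 6.505, Central 0.827, South 3.490.
Adams allocation: West 24, Coastal 7, Central 1, South 4.
West has quota 25.178 (lower 25, upper 26) but receives 24 — outside the quota interval.

West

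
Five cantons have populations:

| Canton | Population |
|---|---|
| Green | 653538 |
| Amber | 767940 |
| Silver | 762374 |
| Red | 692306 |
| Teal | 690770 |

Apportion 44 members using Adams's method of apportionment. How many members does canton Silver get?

9

Standard divisor 3566928/44 ≈ 81066.545; standard quotas: Green 8.062, Amber 9.473, Silver 9.404, Red 8.540, Teal 8.521.
Rounding up gives 9, 10, 10, 9, 9 = 47 seats, so the divisor must be adjusted.
With modified divisor 85800: modified quotas Green 7.617, Amber 8.950, Silver 8.885, Red 8.069, Teal 8.051.
Rounding up: Green 8, Amber 9, Silver 9, Red 9, Teal 9 (total 44).
Silver receives 9.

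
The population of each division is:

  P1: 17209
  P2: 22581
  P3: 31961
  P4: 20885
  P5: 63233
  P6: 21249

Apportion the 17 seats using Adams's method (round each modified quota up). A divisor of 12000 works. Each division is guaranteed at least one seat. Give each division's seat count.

P1 2; P2 2; P3 3; P4 2; P5 6; P6 2

With modified divisor 12000: modified quotas P1 1.434, P2 1.882, P3 2.663, P4 1.740, P5 5.269, P6 1.771.
Rounding up: P1 2, P2 2, P3 3, P4 2, P5 6, P6 2 (total 17).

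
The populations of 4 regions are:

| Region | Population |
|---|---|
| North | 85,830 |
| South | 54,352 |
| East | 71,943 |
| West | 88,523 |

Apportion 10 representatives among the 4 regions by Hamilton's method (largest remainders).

The standard divisor is 300648/10 ≈ 30064.8.
Standard quotas: North 2.8548, South 1.8078, East 2.3929, West 2.9444.
Lower quotas: North 2, South 1, East 2, West 2 (sum 7, leaving 3 seats).
Remainders in descending order: West 0.9444, North 0.8548, South 0.8078, East 0.3929.
Largest remainders: West, North, South receive the extra seats.

North=3, South=2, East=2, West=3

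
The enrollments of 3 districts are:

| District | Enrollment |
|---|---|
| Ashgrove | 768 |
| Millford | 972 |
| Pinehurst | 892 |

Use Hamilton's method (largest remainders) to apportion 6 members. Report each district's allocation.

Total 2632; standard divisor 2632/6 ≈ 438.667.
Standard quotas: Ashgrove 1.751, Millford 2.216, Pinehurst 2.033.
Lower quotas: Ashgrove 1, Millford 2, Pinehurst 2 (sum 5, leaving 1 seat).
Remainders in descending order: Ashgrove 0.751, Millford 0.216, Pinehurst 0.033.
Largest remainder: Ashgrove receives the extra seat.

Ashgrove=2, Millford=2, Pinehurst=2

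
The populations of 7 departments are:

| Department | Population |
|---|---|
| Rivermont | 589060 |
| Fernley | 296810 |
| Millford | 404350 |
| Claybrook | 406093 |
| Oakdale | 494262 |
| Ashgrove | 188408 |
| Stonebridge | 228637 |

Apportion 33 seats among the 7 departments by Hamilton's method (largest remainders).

Total 2607620; standard divisor 2607620/33 ≈ 79018.788.
Standard quotas: Rivermont 7.4547, Fernley 3.7562, Millford 5.1171, Claybrook 5.1392, Oakdale 6.2550, Ashgrove 2.3843, Stonebridge 2.8935.
Lower quotas: Rivermont 7, Fernley 3, Millford 5, Claybrook 5, Oakdale 6, Ashgrove 2, Stonebridge 2 (sum 30, leaving 3 seats).
Remainders in descending order: Stonebridge 0.8935, Fernley 0.7562, Rivermont 0.4547, Ashgrove 0.3843, Oakdale 0.2550, Claybrook 0.1392, Millford 0.1171.
The surplus seats go to Stonebridge, Fernley, Rivermont.

Rivermont 8, Fernley 4, Millford 5, Claybrook 5, Oakdale 6, Ashgrove 2, Stonebridge 3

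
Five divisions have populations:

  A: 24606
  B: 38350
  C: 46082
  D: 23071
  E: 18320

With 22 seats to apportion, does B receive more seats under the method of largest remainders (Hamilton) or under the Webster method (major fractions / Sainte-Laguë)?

Hamilton

Hamilton: A 3, B 6, C 7, D 3, E 3.
Webster: A 4, B 5, C 7, D 3, E 3.
B gets 6 under Hamilton and 5 under Webster.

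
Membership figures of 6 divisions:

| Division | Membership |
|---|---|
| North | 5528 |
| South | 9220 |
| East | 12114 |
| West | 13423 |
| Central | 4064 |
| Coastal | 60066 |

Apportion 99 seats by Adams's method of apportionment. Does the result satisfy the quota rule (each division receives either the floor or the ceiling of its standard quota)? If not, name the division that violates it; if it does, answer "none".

Standard quotas: North 5.241, South 8.742, East 11.486, West 12.727, Central 3.853, Coastal 56.951.
Adams allocation: North 6, South 9, East 12, West 13, Central 4, Coastal 55.
Coastal has quota 56.951 (lower 56, upper 57) but receives 55 — outside the quota interval.

Coastal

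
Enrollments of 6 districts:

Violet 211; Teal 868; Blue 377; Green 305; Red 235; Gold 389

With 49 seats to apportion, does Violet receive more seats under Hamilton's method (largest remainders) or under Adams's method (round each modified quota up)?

Hamilton: Violet 4, Teal 18, Blue 8, Green 6, Red 5, Gold 8.
Adams: Violet 5, Teal 17, Blue 8, Green 6, Red 5, Gold 8.
Violet gets 4 under Hamilton and 5 under Adams.

Adams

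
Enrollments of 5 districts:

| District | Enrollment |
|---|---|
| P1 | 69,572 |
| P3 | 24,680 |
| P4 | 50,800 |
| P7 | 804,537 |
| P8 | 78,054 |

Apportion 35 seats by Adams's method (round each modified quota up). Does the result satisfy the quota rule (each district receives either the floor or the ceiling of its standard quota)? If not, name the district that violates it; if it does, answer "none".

P7

Standard quotas: P1 2.370, P3 0.841, P4 1.730, P7 27.401, P8 2.658.
Adams allocation: P1 3, P3 1, P4 2, P7 26, P8 3.
P7 has quota 27.401 (lower 27, upper 28) but receives 26 — outside the quota interval.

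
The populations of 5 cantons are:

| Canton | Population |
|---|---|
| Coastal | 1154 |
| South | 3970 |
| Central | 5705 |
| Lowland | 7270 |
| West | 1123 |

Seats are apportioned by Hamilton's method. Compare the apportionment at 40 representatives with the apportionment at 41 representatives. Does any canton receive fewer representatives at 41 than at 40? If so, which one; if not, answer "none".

At 40 seats: Coastal 3, South 8, Central 12, Lowland 15, West 2.
At 41 seats: Coastal 2, South 9, Central 12, Lowland 16, West 2.
Coastal drops from 3 to 2.

Coastal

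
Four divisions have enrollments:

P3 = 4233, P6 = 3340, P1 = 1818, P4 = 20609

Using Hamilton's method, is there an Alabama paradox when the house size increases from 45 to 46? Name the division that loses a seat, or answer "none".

At 45 seats: P3 6, P6 5, P1 3, P4 31.
At 46 seats: P3 6, P6 5, P1 3, P4 32.
No division's allocation decreased.

none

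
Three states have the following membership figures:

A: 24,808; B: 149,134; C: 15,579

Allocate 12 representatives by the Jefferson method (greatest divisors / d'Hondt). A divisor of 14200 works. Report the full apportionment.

With modified divisor 14200: modified quotas A 1.747, B 10.502, C 1.097.
Rounding down: A 1, B 10, C 1 (total 12).

A 1, B 10, C 1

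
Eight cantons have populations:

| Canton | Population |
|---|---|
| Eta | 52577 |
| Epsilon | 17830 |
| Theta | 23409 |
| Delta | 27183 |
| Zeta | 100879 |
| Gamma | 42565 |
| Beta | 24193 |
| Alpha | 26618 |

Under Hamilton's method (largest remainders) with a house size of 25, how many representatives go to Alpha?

Total 315254; standard divisor 315254/25 ≈ 12610.16.
Standard quotas: Eta 4.1694, Epsilon 1.4139, Theta 1.8564, Delta 2.1556, Zeta 7.9998, Gamma 3.3755, Beta 1.9185, Alpha 2.1108.
Lower quotas: Eta 4, Epsilon 1, Theta 1, Delta 2, Zeta 7, Gamma 3, Beta 1, Alpha 2 (sum 21, leaving 4 seats).
Remainders in descending order: Zeta 0.9998, Beta 0.9185, Theta 0.8564, Epsilon 0.4139, Gamma 0.3755, Eta 0.1694, Delta 0.1556, Alpha 0.1108.
The surplus seats go to Zeta, Beta, Theta, Epsilon.
Alpha receives 2.

2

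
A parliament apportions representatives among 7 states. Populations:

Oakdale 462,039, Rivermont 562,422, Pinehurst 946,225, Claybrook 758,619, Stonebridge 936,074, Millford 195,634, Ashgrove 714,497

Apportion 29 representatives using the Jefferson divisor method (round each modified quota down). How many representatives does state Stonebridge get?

Standard divisor 4575510/29 ≈ 157776.207; standard quotas: Oakdale 2.928, Rivermont 3.565, Pinehurst 5.997, Claybrook 4.808, Stonebridge 5.933, Millford 1.240, Ashgrove 4.529.
Rounding down gives 2, 3, 5, 4, 5, 1, 4 = 24 seats, so the divisor must be adjusted.
With modified divisor 141800: modified quotas Oakdale 3.258, Rivermont 3.966, Pinehurst 6.673, Claybrook 5.350, Stonebridge 6.601, Millford 1.380, Ashgrove 5.039.
Rounding down: Oakdale 3, Rivermont 3, Pinehurst 6, Claybrook 5, Stonebridge 6, Millford 1, Ashgrove 5 (total 29).
Stonebridge receives 6.

6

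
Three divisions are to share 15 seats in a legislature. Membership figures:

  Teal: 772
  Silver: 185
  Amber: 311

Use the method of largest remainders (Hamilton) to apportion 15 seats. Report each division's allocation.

Total 1268; standard divisor 1268/15 ≈ 84.533.
Standard quotas: Teal 9.132, Silver 2.188, Amber 3.679.
Lower quotas: Teal 9, Silver 2, Amber 3 (sum 14, leaving 1 seat).
Remainders in descending order: Amber 0.679, Silver 0.188, Teal 0.132.
The surplus seat goes to Amber.

Teal 9, Silver 2, Amber 4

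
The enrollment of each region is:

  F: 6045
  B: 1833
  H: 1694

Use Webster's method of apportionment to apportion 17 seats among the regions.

F: 11, B: 3, H: 3

Standard divisor 9572/17 ≈ 563.059; standard quotas: F 10.736, B 3.255, H 3.009.
Rounding to the nearest integer gives F 11, B 3, H 3 — total 17, matching the house size, so no adjustment is needed.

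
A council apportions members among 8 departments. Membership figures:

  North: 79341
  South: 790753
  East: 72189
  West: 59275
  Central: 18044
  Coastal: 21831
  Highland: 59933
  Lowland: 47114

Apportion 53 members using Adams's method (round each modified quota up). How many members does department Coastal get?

Standard divisor 1148480/53 ≈ 21669.434; standard quotas: North 3.661, South 36.492, East 3.331, West 2.735, Central 0.833, Coastal 1.007, Highland 2.766, Lowland 2.174.
Rounding up gives 4, 37, 4, 3, 1, 2, 3, 3 = 57 seats, so the divisor must be adjusted.
With modified divisor 23317.3: modified quotas North 3.403, South 33.913, East 3.096, West 2.542, Central 0.774, Coastal 0.936, Highland 2.570, Lowland 2.021.
Rounding up: North 4, South 34, East 4, West 3, Central 1, Coastal 1, Highland 3, Lowland 3 (total 53).
Coastal receives 1.

1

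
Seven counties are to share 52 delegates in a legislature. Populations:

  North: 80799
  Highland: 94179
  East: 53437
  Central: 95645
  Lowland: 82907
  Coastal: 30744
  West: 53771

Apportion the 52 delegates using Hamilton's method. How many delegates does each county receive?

The standard divisor is 491482/52 ≈ 9451.577.
Standard quotas: North 8.5487, Highland 9.9644, East 5.6538, Central 10.1195, Lowland 8.7718, Coastal 3.2528, West 5.6891.
Lower quotas: North 8, Highland 9, East 5, Central 10, Lowland 8, Coastal 3, West 5 (sum 48, leaving 4 seats).
Remainders in descending order: Highland 0.9644, Lowland 0.7718, West 0.6891, East 0.6538, North 0.5487, Coastal 0.2528, Central 0.1195.
Largest remainders: Highland, Lowland, West, East receive the extra seats.

North 8, Highland 10, East 6, Central 10, Lowland 9, Coastal 3, West 6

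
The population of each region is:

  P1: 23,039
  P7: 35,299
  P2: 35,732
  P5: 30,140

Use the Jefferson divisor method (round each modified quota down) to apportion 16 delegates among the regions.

P1 3, P7 4, P2 5, P5 4

Standard divisor 124210/16 ≈ 7763.125; standard quotas: P1 2.968, P7 4.547, P2 4.603, P5 3.882.
Rounding down gives 2, 4, 4, 3 = 13 seats, so the divisor must be adjusted.
With modified divisor 7100: modified quotas P1 3.245, P7 4.972, P2 5.033, P5 4.245.
Rounding down: P1 3, P7 4, P2 5, P5 4 (total 16).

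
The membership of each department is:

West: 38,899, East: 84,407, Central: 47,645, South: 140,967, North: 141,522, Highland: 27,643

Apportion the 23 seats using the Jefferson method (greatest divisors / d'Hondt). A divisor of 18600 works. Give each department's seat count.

West 2; East 4; Central 2; South 7; North 7; Highland 1

With modified divisor 18600: modified quotas West 2.091, East 4.538, Central 2.562, South 7.579, North 7.609, Highland 1.486.
Rounding down: West 2, East 4, Central 2, South 7, North 7, Highland 1 (total 23).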